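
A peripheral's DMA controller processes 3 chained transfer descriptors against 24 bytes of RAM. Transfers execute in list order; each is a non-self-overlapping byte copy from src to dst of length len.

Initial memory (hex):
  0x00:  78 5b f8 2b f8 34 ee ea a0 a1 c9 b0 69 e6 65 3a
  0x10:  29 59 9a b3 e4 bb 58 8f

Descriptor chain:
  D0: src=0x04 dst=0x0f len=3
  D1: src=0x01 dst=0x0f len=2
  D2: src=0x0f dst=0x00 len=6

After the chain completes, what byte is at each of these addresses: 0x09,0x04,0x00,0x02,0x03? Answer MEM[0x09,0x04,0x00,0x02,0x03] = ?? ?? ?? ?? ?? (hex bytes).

MEM[0x09,0x04,0x00,0x02,0x03] = a1 b3 5b ee 9a

D0: mem[0x0f..0x11] <- [f8 34 ee]
D1: mem[0x0f..0x10] <- [5b f8]
D2: mem[0x00..0x05] <- [5b f8 ee 9a b3 e4]
query mem[0x09]=0xa1, mem[0x04]=0xb3, mem[0x00]=0x5b, mem[0x02]=0xee, mem[0x03]=0x9a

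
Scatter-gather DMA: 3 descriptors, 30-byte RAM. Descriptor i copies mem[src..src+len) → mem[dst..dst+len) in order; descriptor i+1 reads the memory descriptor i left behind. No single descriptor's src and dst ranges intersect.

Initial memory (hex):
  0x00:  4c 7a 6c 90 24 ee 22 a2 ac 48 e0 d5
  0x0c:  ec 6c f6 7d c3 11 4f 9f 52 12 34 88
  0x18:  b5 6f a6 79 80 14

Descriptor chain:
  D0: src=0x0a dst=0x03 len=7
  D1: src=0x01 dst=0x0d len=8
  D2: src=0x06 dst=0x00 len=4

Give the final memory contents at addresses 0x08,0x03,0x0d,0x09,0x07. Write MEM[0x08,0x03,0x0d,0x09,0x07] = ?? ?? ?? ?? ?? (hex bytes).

#0 dst[0x03+7] := {0xe0,0xd5,0xec,0x6c,0xf6,0x7d,0xc3}
#1 dst[0x0d+8] := {0x7a,0x6c,0xe0,0xd5,0xec,0x6c,0xf6,0x7d}
#2 dst[0x00+4] := {0x6c,0xf6,0x7d,0xc3}
query mem[0x08]=0x7d, mem[0x03]=0xc3, mem[0x0d]=0x7a, mem[0x09]=0xc3, mem[0x07]=0xf6

MEM[0x08,0x03,0x0d,0x09,0x07] = 7d c3 7a c3 f6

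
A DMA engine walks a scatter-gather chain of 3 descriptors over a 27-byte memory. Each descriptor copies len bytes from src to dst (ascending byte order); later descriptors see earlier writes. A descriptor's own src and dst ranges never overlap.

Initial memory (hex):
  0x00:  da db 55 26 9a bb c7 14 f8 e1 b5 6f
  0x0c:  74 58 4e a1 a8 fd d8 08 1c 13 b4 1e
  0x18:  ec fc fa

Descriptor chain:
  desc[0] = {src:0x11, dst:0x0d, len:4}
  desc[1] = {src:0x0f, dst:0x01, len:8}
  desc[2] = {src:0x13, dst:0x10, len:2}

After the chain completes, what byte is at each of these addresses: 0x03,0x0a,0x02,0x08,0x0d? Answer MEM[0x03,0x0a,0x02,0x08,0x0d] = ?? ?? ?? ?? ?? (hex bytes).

MEM[0x03,0x0a,0x02,0x08,0x0d] = fd b5 1c b4 fd

#0 dst[0x0d+4] := {0xfd,0xd8,0x08,0x1c}
#1 dst[0x01+8] := {0x08,0x1c,0xfd,0xd8,0x08,0x1c,0x13,0xb4}
#2 dst[0x10+2] := {0x08,0x1c}
query mem[0x03]=0xfd, mem[0x0a]=0xb5, mem[0x02]=0x1c, mem[0x08]=0xb4, mem[0x0d]=0xfd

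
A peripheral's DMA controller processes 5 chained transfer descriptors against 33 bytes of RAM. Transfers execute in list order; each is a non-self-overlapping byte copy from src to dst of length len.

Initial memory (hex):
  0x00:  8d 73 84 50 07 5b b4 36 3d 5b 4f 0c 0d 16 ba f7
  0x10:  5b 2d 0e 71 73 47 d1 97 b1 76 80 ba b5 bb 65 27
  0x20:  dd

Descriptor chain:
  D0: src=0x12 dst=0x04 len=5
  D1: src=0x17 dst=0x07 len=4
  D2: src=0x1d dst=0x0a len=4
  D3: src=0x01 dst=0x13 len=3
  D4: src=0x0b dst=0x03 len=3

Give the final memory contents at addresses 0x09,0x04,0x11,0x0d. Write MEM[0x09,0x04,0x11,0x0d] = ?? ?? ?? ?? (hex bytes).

[0] 0x12->0x04 len=5 : 0e 71 73 47 d1
[1] 0x17->0x07 len=4 : 97 b1 76 80
[2] 0x1d->0x0a len=4 : bb 65 27 dd
[3] 0x01->0x13 len=3 : 73 84 50
[4] 0x0b->0x03 len=3 : 65 27 dd
query mem[0x09]=0x76, mem[0x04]=0x27, mem[0x11]=0x2d, mem[0x0d]=0xdd

MEM[0x09,0x04,0x11,0x0d] = 76 27 2d dd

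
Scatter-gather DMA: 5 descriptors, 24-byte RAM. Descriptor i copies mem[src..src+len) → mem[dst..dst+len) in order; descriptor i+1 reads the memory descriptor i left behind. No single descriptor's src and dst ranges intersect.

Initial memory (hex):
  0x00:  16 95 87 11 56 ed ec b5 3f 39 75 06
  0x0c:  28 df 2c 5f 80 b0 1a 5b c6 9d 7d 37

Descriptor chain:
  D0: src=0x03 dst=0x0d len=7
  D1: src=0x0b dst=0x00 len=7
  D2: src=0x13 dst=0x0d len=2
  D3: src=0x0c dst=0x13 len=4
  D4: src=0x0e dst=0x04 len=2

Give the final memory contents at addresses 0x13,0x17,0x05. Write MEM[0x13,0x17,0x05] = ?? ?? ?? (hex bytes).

[0] 0x03->0x0d len=7 : 11 56 ed ec b5 3f 39
[1] 0x0b->0x00 len=7 : 06 28 11 56 ed ec b5
[2] 0x13->0x0d len=2 : 39 c6
[3] 0x0c->0x13 len=4 : 28 39 c6 ed
[4] 0x0e->0x04 len=2 : c6 ed
query mem[0x13]=0x28, mem[0x17]=0x37, mem[0x05]=0xed

MEM[0x13,0x17,0x05] = 28 37 ed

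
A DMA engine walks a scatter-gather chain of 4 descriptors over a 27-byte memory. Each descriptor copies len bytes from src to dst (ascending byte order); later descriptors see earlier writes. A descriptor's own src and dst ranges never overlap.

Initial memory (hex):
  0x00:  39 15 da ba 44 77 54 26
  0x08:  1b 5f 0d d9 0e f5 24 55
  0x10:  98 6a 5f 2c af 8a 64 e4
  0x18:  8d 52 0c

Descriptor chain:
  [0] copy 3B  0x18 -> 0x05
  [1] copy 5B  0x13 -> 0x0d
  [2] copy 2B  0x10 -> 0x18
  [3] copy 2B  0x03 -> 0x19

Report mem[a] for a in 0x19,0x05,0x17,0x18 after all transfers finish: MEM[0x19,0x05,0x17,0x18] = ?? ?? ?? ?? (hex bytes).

MEM[0x19,0x05,0x17,0x18] = ba 8d e4 64

[0] 0x18->0x05 len=3 : 8d 52 0c
[1] 0x13->0x0d len=5 : 2c af 8a 64 e4
[2] 0x10->0x18 len=2 : 64 e4
[3] 0x03->0x19 len=2 : ba 44
query mem[0x19]=0xba, mem[0x05]=0x8d, mem[0x17]=0xe4, mem[0x18]=0x64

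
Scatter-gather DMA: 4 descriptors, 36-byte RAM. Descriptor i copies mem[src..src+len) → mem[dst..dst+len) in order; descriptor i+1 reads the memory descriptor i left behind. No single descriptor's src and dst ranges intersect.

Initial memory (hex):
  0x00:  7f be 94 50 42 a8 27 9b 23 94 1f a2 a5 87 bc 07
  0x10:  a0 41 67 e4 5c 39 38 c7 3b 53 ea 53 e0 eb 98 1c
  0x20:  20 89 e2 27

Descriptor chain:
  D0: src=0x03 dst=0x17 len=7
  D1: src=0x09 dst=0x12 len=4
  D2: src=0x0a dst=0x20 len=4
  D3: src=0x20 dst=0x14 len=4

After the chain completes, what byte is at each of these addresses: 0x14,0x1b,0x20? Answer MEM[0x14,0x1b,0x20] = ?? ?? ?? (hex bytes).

MEM[0x14,0x1b,0x20] = 1f 9b 1f

[0] 0x03->0x17 len=7 : 50 42 a8 27 9b 23 94
[1] 0x09->0x12 len=4 : 94 1f a2 a5
[2] 0x0a->0x20 len=4 : 1f a2 a5 87
[3] 0x20->0x14 len=4 : 1f a2 a5 87
query mem[0x14]=0x1f, mem[0x1b]=0x9b, mem[0x20]=0x1f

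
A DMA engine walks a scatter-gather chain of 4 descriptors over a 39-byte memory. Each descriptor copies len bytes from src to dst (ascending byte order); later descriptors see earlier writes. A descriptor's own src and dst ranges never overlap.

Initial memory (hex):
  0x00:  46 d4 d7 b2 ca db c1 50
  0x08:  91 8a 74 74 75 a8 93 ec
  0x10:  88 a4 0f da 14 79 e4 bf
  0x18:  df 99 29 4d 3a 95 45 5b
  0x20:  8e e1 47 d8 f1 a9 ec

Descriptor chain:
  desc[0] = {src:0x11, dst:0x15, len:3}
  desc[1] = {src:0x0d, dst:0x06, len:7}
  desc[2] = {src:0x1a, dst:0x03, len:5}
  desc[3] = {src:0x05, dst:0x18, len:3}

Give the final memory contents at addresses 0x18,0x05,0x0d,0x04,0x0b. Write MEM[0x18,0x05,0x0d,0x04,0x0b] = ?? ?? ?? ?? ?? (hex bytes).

  after D0: wrote 3B at 0x15 = a40fda
  after D1: wrote 7B at 0x06 = a893ec88a40fda
  after D2: wrote 5B at 0x03 = 294d3a9545
  after D3: wrote 3B at 0x18 = 3a9545
query mem[0x18]=0x3a, mem[0x05]=0x3a, mem[0x0d]=0xa8, mem[0x04]=0x4d, mem[0x0b]=0x0f

MEM[0x18,0x05,0x0d,0x04,0x0b] = 3a 3a a8 4d 0f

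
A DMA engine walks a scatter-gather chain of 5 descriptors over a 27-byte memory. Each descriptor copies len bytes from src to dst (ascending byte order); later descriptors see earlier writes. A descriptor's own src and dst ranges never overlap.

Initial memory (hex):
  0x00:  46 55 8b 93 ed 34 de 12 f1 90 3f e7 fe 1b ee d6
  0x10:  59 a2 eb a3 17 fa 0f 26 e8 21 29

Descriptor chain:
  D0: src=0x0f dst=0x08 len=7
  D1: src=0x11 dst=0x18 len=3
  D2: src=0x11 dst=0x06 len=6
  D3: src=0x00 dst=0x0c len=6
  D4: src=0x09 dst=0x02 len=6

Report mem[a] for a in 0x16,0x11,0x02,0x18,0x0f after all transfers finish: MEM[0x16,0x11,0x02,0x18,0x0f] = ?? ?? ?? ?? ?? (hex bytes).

MEM[0x16,0x11,0x02,0x18,0x0f] = 0f 34 17 a2 93

#0 dst[0x08+7] := {0xd6,0x59,0xa2,0xeb,0xa3,0x17,0xfa}
#1 dst[0x18+3] := {0xa2,0xeb,0xa3}
#2 dst[0x06+6] := {0xa2,0xeb,0xa3,0x17,0xfa,0x0f}
#3 dst[0x0c+6] := {0x46,0x55,0x8b,0x93,0xed,0x34}
#4 dst[0x02+6] := {0x17,0xfa,0x0f,0x46,0x55,0x8b}
query mem[0x16]=0x0f, mem[0x11]=0x34, mem[0x02]=0x17, mem[0x18]=0xa2, mem[0x0f]=0x93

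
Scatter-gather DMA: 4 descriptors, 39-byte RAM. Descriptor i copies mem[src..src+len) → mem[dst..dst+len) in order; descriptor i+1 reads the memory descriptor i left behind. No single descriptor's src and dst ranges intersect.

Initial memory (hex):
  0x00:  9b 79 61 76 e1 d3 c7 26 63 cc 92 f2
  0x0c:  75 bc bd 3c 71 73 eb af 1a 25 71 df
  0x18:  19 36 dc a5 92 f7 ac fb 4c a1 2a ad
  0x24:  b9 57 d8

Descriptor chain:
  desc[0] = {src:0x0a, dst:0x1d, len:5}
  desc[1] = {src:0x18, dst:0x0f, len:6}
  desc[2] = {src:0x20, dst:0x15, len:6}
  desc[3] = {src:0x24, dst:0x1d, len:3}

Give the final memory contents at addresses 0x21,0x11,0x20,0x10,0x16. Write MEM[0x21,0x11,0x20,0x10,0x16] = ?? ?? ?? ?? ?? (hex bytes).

MEM[0x21,0x11,0x20,0x10,0x16] = bd dc bc 36 bd

[0] 0x0a->0x1d len=5 : 92 f2 75 bc bd
[1] 0x18->0x0f len=6 : 19 36 dc a5 92 92
[2] 0x20->0x15 len=6 : bc bd 2a ad b9 57
[3] 0x24->0x1d len=3 : b9 57 d8
query mem[0x21]=0xbd, mem[0x11]=0xdc, mem[0x20]=0xbc, mem[0x10]=0x36, mem[0x16]=0xbd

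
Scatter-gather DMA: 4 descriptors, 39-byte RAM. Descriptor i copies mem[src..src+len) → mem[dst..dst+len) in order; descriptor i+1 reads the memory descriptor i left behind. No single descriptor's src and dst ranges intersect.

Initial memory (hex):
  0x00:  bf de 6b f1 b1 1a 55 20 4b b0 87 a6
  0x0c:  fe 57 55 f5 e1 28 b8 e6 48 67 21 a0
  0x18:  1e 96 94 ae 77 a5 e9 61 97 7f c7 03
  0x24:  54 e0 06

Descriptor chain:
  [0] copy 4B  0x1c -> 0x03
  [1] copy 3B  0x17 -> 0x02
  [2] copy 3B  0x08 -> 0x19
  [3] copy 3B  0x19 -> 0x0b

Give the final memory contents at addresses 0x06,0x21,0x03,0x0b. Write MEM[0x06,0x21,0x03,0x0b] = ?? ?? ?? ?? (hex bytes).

MEM[0x06,0x21,0x03,0x0b] = 61 7f 1e 4b

  after D0: wrote 4B at 0x03 = 77a5e961
  after D1: wrote 3B at 0x02 = a01e96
  after D2: wrote 3B at 0x19 = 4bb087
  after D3: wrote 3B at 0x0b = 4bb087
query mem[0x06]=0x61, mem[0x21]=0x7f, mem[0x03]=0x1e, mem[0x0b]=0x4b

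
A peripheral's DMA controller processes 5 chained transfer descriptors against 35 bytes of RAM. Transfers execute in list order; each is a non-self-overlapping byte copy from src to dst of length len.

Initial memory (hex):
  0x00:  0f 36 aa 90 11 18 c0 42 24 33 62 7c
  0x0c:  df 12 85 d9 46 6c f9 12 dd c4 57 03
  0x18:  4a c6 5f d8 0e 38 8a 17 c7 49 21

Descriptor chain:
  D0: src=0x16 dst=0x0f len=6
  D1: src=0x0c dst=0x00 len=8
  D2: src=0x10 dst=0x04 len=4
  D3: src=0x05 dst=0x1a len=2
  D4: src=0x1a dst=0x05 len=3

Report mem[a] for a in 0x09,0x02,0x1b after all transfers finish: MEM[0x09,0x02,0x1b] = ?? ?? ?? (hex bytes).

  after D0: wrote 6B at 0x0f = 57034ac65fd8
  after D1: wrote 8B at 0x00 = df128557034ac65f
  after D2: wrote 4B at 0x04 = 034ac65f
  after D3: wrote 2B at 0x1a = 4ac6
  after D4: wrote 3B at 0x05 = 4ac60e
query mem[0x09]=0x33, mem[0x02]=0x85, mem[0x1b]=0xc6

MEM[0x09,0x02,0x1b] = 33 85 c6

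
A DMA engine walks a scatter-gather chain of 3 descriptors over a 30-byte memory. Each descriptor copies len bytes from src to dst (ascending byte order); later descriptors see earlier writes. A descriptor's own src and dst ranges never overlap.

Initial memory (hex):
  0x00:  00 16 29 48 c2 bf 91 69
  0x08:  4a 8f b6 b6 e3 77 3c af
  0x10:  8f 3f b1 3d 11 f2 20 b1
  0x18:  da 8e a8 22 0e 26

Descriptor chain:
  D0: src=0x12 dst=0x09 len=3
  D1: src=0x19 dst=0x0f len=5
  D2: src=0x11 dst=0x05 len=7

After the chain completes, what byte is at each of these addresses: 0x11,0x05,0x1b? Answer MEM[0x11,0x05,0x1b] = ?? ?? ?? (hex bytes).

[0] 0x12->0x09 len=3 : b1 3d 11
[1] 0x19->0x0f len=5 : 8e a8 22 0e 26
[2] 0x11->0x05 len=7 : 22 0e 26 11 f2 20 b1
query mem[0x11]=0x22, mem[0x05]=0x22, mem[0x1b]=0x22

MEM[0x11,0x05,0x1b] = 22 22 22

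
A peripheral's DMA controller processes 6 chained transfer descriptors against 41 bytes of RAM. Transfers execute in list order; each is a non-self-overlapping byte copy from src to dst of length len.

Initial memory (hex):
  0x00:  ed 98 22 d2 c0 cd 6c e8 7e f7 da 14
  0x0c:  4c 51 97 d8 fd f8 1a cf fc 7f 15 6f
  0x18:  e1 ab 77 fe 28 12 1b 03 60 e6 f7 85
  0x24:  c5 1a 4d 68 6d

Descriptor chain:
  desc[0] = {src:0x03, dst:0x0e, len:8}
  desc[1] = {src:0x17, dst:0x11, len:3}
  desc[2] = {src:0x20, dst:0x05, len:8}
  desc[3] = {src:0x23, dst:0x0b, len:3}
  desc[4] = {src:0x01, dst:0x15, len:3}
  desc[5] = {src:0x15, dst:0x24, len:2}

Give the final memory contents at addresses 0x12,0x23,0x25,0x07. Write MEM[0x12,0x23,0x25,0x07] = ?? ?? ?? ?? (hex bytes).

MEM[0x12,0x23,0x25,0x07] = e1 85 22 f7

#0 dst[0x0e+8] := {0xd2,0xc0,0xcd,0x6c,0xe8,0x7e,0xf7,0xda}
#1 dst[0x11+3] := {0x6f,0xe1,0xab}
#2 dst[0x05+8] := {0x60,0xe6,0xf7,0x85,0xc5,0x1a,0x4d,0x68}
#3 dst[0x0b+3] := {0x85,0xc5,0x1a}
#4 dst[0x15+3] := {0x98,0x22,0xd2}
#5 dst[0x24+2] := {0x98,0x22}
query mem[0x12]=0xe1, mem[0x23]=0x85, mem[0x25]=0x22, mem[0x07]=0xf7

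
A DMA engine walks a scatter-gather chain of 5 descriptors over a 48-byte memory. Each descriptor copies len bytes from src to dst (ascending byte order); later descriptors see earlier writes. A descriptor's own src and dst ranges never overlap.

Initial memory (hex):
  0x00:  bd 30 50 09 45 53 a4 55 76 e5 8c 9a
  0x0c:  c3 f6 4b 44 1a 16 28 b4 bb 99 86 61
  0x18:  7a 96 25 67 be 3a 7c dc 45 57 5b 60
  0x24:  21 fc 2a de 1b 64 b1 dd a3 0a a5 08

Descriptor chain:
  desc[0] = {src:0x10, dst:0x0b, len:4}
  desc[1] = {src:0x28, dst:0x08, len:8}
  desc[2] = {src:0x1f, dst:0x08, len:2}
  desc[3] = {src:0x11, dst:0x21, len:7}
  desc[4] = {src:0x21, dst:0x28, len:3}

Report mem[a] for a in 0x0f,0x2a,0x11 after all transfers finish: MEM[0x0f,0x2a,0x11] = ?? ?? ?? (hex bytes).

[0] 0x10->0x0b len=4 : 1a 16 28 b4
[1] 0x28->0x08 len=8 : 1b 64 b1 dd a3 0a a5 08
[2] 0x1f->0x08 len=2 : dc 45
[3] 0x11->0x21 len=7 : 16 28 b4 bb 99 86 61
[4] 0x21->0x28 len=3 : 16 28 b4
query mem[0x0f]=0x08, mem[0x2a]=0xb4, mem[0x11]=0x16

MEM[0x0f,0x2a,0x11] = 08 b4 16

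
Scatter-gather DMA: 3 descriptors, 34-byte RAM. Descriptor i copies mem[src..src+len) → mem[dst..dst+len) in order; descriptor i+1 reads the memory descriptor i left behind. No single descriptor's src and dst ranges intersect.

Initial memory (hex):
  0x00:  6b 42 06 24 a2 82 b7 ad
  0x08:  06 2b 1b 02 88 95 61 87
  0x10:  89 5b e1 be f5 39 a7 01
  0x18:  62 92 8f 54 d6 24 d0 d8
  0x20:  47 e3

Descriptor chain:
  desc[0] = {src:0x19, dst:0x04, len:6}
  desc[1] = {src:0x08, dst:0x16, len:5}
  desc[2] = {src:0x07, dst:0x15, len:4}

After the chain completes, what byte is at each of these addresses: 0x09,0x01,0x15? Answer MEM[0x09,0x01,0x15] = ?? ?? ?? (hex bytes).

#0 dst[0x04+6] := {0x92,0x8f,0x54,0xd6,0x24,0xd0}
#1 dst[0x16+5] := {0x24,0xd0,0x1b,0x02,0x88}
#2 dst[0x15+4] := {0xd6,0x24,0xd0,0x1b}
query mem[0x09]=0xd0, mem[0x01]=0x42, mem[0x15]=0xd6

MEM[0x09,0x01,0x15] = d0 42 d6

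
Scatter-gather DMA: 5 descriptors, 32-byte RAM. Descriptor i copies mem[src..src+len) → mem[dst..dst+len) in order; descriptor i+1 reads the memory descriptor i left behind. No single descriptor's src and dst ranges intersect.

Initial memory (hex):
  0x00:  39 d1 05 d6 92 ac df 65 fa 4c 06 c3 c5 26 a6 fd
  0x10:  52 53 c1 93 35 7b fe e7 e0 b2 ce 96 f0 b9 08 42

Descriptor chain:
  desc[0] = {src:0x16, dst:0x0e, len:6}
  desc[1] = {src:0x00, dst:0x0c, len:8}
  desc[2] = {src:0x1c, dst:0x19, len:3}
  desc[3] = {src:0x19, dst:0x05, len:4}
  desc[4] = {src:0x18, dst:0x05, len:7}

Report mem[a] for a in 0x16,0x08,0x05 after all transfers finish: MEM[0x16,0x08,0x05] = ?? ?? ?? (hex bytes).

MEM[0x16,0x08,0x05] = fe 08 e0

D0: mem[0x0e..0x13] <- [fe e7 e0 b2 ce 96]
D1: mem[0x0c..0x13] <- [39 d1 05 d6 92 ac df 65]
D2: mem[0x19..0x1b] <- [f0 b9 08]
D3: mem[0x05..0x08] <- [f0 b9 08 f0]
D4: mem[0x05..0x0b] <- [e0 f0 b9 08 f0 b9 08]
query mem[0x16]=0xfe, mem[0x08]=0x08, mem[0x05]=0xe0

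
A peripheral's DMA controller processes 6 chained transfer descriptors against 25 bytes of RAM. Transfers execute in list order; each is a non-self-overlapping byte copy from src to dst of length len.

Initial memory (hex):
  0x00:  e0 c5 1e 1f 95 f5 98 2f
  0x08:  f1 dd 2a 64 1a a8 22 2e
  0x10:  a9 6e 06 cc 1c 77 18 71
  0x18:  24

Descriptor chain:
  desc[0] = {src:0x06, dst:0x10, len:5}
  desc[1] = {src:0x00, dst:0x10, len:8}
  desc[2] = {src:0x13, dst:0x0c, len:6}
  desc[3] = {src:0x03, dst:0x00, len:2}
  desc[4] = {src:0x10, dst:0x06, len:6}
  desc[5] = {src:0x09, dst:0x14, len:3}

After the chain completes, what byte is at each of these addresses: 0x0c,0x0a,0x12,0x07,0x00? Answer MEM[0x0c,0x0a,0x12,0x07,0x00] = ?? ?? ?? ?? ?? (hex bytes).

MEM[0x0c,0x0a,0x12,0x07,0x00] = 1f 95 1e 24 1f

  after D0: wrote 5B at 0x10 = 982ff1dd2a
  after D1: wrote 8B at 0x10 = e0c51e1f95f5982f
  after D2: wrote 6B at 0x0c = 1f95f5982f24
  after D3: wrote 2B at 0x00 = 1f95
  after D4: wrote 6B at 0x06 = 2f241e1f95f5
  after D5: wrote 3B at 0x14 = 1f95f5
query mem[0x0c]=0x1f, mem[0x0a]=0x95, mem[0x12]=0x1e, mem[0x07]=0x24, mem[0x00]=0x1f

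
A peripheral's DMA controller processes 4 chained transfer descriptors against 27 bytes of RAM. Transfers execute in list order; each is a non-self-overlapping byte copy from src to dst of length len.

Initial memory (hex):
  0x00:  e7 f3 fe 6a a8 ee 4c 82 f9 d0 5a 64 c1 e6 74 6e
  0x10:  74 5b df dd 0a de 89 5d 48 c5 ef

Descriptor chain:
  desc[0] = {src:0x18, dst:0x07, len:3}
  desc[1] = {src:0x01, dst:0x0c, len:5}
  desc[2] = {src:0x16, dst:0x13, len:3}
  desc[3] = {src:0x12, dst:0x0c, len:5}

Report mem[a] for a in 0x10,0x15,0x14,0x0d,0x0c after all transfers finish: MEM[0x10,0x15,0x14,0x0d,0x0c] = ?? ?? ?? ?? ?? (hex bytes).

MEM[0x10,0x15,0x14,0x0d,0x0c] = 89 48 5d 89 df

D0: mem[0x07..0x09] <- [48 c5 ef]
D1: mem[0x0c..0x10] <- [f3 fe 6a a8 ee]
D2: mem[0x13..0x15] <- [89 5d 48]
D3: mem[0x0c..0x10] <- [df 89 5d 48 89]
query mem[0x10]=0x89, mem[0x15]=0x48, mem[0x14]=0x5d, mem[0x0d]=0x89, mem[0x0c]=0xdf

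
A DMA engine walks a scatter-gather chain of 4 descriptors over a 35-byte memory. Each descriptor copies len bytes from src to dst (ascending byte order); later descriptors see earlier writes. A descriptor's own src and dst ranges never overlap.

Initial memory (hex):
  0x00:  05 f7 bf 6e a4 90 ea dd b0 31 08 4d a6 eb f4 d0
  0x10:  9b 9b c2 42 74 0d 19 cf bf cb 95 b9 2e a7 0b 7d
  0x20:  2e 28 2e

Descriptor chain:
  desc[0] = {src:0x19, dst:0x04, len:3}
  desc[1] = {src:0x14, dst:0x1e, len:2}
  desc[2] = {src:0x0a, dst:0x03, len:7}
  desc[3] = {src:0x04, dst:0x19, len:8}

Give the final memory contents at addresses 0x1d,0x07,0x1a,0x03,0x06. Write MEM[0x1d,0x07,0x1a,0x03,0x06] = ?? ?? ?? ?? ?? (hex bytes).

D0: mem[0x04..0x06] <- [cb 95 b9]
D1: mem[0x1e..0x1f] <- [74 0d]
D2: mem[0x03..0x09] <- [08 4d a6 eb f4 d0 9b]
D3: mem[0x19..0x20] <- [4d a6 eb f4 d0 9b 08 4d]
query mem[0x1d]=0xd0, mem[0x07]=0xf4, mem[0x1a]=0xa6, mem[0x03]=0x08, mem[0x06]=0xeb

MEM[0x1d,0x07,0x1a,0x03,0x06] = d0 f4 a6 08 eb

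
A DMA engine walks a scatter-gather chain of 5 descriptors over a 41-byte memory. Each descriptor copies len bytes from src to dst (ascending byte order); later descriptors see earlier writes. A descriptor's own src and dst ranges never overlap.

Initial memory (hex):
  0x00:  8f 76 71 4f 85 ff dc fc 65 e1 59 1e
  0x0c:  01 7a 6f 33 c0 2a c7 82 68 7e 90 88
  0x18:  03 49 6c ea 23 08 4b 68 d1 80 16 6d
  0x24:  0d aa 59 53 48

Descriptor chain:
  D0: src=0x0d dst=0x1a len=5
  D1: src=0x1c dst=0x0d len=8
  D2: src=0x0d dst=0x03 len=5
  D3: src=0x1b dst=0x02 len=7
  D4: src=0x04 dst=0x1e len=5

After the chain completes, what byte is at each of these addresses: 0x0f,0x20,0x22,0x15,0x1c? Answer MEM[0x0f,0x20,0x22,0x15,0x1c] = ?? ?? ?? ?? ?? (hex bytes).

MEM[0x0f,0x20,0x22,0x15,0x1c] = 2a 68 80 7e 33

[0] 0x0d->0x1a len=5 : 7a 6f 33 c0 2a
[1] 0x1c->0x0d len=8 : 33 c0 2a 68 d1 80 16 6d
[2] 0x0d->0x03 len=5 : 33 c0 2a 68 d1
[3] 0x1b->0x02 len=7 : 6f 33 c0 2a 68 d1 80
[4] 0x04->0x1e len=5 : c0 2a 68 d1 80
query mem[0x0f]=0x2a, mem[0x20]=0x68, mem[0x22]=0x80, mem[0x15]=0x7e, mem[0x1c]=0x33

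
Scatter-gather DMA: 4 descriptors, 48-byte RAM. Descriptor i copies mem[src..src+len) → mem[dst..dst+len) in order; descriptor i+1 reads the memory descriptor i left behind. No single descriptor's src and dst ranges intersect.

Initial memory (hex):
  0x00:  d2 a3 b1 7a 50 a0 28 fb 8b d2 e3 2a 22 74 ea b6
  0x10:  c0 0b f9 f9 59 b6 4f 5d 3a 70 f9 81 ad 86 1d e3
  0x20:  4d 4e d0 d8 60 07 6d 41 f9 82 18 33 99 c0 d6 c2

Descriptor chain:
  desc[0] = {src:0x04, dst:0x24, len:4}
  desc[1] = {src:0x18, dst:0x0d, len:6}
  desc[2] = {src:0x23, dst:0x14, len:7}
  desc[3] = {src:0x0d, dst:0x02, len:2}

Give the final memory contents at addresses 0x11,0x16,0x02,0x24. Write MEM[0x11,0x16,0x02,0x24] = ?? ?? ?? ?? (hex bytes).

#0 dst[0x24+4] := {0x50,0xa0,0x28,0xfb}
#1 dst[0x0d+6] := {0x3a,0x70,0xf9,0x81,0xad,0x86}
#2 dst[0x14+7] := {0xd8,0x50,0xa0,0x28,0xfb,0xf9,0x82}
#3 dst[0x02+2] := {0x3a,0x70}
query mem[0x11]=0xad, mem[0x16]=0xa0, mem[0x02]=0x3a, mem[0x24]=0x50

MEM[0x11,0x16,0x02,0x24] = ad a0 3a 50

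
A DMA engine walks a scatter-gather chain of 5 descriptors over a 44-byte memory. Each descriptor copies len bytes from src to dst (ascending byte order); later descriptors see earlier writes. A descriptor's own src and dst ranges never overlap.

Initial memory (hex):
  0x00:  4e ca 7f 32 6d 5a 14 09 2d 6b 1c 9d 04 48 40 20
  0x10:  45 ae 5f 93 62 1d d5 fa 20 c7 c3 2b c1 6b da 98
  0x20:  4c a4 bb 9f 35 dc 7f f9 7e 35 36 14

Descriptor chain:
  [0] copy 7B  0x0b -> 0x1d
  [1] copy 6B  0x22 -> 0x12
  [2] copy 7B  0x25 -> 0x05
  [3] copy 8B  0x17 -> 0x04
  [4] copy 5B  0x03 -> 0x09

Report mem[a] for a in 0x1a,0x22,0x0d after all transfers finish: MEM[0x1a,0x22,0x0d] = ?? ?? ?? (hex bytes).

[0] 0x0b->0x1d len=7 : 9d 04 48 40 20 45 ae
[1] 0x22->0x12 len=6 : 45 ae 35 dc 7f f9
[2] 0x25->0x05 len=7 : dc 7f f9 7e 35 36 14
[3] 0x17->0x04 len=8 : f9 20 c7 c3 2b c1 9d 04
[4] 0x03->0x09 len=5 : 32 f9 20 c7 c3
query mem[0x1a]=0xc3, mem[0x22]=0x45, mem[0x0d]=0xc3

MEM[0x1a,0x22,0x0d] = c3 45 c3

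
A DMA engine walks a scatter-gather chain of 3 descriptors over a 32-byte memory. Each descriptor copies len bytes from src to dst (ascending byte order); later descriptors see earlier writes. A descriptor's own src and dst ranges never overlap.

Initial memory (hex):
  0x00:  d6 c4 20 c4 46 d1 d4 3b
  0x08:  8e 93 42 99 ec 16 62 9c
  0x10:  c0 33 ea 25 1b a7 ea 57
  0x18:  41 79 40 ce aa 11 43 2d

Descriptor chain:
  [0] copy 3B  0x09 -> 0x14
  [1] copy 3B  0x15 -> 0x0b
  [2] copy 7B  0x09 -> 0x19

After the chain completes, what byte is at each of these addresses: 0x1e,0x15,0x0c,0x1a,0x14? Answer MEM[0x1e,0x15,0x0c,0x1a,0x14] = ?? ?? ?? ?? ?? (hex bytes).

MEM[0x1e,0x15,0x0c,0x1a,0x14] = 62 42 99 42 93

  after D0: wrote 3B at 0x14 = 934299
  after D1: wrote 3B at 0x0b = 429957
  after D2: wrote 7B at 0x19 = 9342429957629c
query mem[0x1e]=0x62, mem[0x15]=0x42, mem[0x0c]=0x99, mem[0x1a]=0x42, mem[0x14]=0x93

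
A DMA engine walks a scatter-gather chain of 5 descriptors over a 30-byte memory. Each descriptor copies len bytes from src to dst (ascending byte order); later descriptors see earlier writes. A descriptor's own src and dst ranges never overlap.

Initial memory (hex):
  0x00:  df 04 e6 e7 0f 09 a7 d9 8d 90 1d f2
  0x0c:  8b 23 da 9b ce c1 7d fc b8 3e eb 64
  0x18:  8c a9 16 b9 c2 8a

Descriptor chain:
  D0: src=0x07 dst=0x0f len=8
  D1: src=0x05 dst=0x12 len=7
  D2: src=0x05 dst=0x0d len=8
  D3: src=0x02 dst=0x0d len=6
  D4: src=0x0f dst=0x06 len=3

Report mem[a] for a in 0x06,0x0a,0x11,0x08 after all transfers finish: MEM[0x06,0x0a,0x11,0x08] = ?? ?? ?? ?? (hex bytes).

#0 dst[0x0f+8] := {0xd9,0x8d,0x90,0x1d,0xf2,0x8b,0x23,0xda}
#1 dst[0x12+7] := {0x09,0xa7,0xd9,0x8d,0x90,0x1d,0xf2}
#2 dst[0x0d+8] := {0x09,0xa7,0xd9,0x8d,0x90,0x1d,0xf2,0x8b}
#3 dst[0x0d+6] := {0xe6,0xe7,0x0f,0x09,0xa7,0xd9}
#4 dst[0x06+3] := {0x0f,0x09,0xa7}
query mem[0x06]=0x0f, mem[0x0a]=0x1d, mem[0x11]=0xa7, mem[0x08]=0xa7

MEM[0x06,0x0a,0x11,0x08] = 0f 1d a7 a7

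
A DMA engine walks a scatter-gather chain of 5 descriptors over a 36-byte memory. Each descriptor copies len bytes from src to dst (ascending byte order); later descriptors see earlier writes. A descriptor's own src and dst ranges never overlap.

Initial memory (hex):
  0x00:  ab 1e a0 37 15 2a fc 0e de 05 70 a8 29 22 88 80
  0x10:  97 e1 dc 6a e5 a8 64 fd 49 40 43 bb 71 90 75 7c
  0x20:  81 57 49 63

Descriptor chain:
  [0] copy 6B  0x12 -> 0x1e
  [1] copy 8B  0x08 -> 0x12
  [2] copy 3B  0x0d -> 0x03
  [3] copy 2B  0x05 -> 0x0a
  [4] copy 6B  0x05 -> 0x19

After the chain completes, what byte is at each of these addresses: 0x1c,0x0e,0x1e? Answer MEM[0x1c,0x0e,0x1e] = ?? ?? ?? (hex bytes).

MEM[0x1c,0x0e,0x1e] = de 88 80

  after D0: wrote 6B at 0x1e = dc6ae5a864fd
  after D1: wrote 8B at 0x12 = de0570a829228880
  after D2: wrote 3B at 0x03 = 228880
  after D3: wrote 2B at 0x0a = 80fc
  after D4: wrote 6B at 0x19 = 80fc0ede0580
query mem[0x1c]=0xde, mem[0x0e]=0x88, mem[0x1e]=0x80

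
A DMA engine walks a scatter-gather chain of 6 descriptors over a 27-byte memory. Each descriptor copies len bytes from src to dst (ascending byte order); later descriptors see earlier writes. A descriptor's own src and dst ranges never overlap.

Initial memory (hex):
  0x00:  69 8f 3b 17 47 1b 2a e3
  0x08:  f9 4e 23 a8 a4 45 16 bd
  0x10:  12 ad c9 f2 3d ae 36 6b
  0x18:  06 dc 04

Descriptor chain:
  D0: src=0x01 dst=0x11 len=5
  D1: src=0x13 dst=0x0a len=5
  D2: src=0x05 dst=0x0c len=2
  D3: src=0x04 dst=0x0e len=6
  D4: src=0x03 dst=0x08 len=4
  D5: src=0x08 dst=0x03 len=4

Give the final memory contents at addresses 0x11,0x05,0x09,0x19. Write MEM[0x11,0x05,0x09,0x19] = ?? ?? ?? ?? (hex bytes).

#0 dst[0x11+5] := {0x8f,0x3b,0x17,0x47,0x1b}
#1 dst[0x0a+5] := {0x17,0x47,0x1b,0x36,0x6b}
#2 dst[0x0c+2] := {0x1b,0x2a}
#3 dst[0x0e+6] := {0x47,0x1b,0x2a,0xe3,0xf9,0x4e}
#4 dst[0x08+4] := {0x17,0x47,0x1b,0x2a}
#5 dst[0x03+4] := {0x17,0x47,0x1b,0x2a}
query mem[0x11]=0xe3, mem[0x05]=0x1b, mem[0x09]=0x47, mem[0x19]=0xdc

MEM[0x11,0x05,0x09,0x19] = e3 1b 47 dc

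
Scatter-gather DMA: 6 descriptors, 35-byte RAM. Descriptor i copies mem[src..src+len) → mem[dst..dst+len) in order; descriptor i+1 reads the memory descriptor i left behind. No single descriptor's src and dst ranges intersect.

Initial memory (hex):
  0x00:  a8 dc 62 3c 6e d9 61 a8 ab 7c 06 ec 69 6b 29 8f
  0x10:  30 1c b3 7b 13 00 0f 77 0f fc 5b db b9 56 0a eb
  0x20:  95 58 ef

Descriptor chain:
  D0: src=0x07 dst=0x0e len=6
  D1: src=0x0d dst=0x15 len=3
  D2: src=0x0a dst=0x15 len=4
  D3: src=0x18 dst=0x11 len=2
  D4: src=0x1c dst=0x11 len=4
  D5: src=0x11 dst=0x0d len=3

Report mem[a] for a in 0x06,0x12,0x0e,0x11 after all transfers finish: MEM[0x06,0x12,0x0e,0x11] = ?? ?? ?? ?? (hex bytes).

D0: mem[0x0e..0x13] <- [a8 ab 7c 06 ec 69]
D1: mem[0x15..0x17] <- [6b a8 ab]
D2: mem[0x15..0x18] <- [06 ec 69 6b]
D3: mem[0x11..0x12] <- [6b fc]
D4: mem[0x11..0x14] <- [b9 56 0a eb]
D5: mem[0x0d..0x0f] <- [b9 56 0a]
query mem[0x06]=0x61, mem[0x12]=0x56, mem[0x0e]=0x56, mem[0x11]=0xb9

MEM[0x06,0x12,0x0e,0x11] = 61 56 56 b9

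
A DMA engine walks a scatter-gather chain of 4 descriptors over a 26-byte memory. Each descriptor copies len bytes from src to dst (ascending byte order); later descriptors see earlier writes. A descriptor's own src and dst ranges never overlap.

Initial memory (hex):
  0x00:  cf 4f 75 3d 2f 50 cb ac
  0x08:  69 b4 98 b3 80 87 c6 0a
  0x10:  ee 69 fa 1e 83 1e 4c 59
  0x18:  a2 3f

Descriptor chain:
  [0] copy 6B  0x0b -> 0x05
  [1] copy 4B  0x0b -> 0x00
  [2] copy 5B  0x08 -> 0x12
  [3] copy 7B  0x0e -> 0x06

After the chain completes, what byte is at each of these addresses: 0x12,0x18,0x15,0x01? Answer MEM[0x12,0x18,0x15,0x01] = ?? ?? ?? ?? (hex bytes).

MEM[0x12,0x18,0x15,0x01] = c6 a2 b3 80

[0] 0x0b->0x05 len=6 : b3 80 87 c6 0a ee
[1] 0x0b->0x00 len=4 : b3 80 87 c6
[2] 0x08->0x12 len=5 : c6 0a ee b3 80
[3] 0x0e->0x06 len=7 : c6 0a ee 69 c6 0a ee
query mem[0x12]=0xc6, mem[0x18]=0xa2, mem[0x15]=0xb3, mem[0x01]=0x80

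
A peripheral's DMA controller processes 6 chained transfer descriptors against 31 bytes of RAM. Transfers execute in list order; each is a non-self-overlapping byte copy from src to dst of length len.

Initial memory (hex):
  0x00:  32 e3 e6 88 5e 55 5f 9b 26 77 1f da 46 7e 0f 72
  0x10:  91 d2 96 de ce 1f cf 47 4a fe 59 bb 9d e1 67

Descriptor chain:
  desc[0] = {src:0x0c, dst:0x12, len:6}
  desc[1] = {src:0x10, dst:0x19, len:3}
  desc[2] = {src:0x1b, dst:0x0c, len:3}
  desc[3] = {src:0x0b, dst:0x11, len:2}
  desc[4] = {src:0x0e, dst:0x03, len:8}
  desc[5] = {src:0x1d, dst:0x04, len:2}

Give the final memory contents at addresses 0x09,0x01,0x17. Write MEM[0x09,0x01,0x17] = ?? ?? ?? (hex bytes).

MEM[0x09,0x01,0x17] = 0f e3 d2

D0: mem[0x12..0x17] <- [46 7e 0f 72 91 d2]
D1: mem[0x19..0x1b] <- [91 d2 46]
D2: mem[0x0c..0x0e] <- [46 9d e1]
D3: mem[0x11..0x12] <- [da 46]
D4: mem[0x03..0x0a] <- [e1 72 91 da 46 7e 0f 72]
D5: mem[0x04..0x05] <- [e1 67]
query mem[0x09]=0x0f, mem[0x01]=0xe3, mem[0x17]=0xd2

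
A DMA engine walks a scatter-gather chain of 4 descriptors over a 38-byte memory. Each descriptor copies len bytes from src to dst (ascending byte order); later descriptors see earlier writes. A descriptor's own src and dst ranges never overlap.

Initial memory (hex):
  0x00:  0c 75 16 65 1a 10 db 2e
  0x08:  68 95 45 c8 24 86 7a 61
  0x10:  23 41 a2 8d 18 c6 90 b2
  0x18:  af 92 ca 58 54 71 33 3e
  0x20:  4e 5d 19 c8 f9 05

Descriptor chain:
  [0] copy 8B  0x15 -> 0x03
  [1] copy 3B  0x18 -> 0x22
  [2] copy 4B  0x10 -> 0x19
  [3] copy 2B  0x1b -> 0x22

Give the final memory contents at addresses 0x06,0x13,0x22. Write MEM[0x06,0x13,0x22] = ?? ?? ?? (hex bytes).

MEM[0x06,0x13,0x22] = af 8d a2

#0 dst[0x03+8] := {0xc6,0x90,0xb2,0xaf,0x92,0xca,0x58,0x54}
#1 dst[0x22+3] := {0xaf,0x92,0xca}
#2 dst[0x19+4] := {0x23,0x41,0xa2,0x8d}
#3 dst[0x22+2] := {0xa2,0x8d}
query mem[0x06]=0xaf, mem[0x13]=0x8d, mem[0x22]=0xa2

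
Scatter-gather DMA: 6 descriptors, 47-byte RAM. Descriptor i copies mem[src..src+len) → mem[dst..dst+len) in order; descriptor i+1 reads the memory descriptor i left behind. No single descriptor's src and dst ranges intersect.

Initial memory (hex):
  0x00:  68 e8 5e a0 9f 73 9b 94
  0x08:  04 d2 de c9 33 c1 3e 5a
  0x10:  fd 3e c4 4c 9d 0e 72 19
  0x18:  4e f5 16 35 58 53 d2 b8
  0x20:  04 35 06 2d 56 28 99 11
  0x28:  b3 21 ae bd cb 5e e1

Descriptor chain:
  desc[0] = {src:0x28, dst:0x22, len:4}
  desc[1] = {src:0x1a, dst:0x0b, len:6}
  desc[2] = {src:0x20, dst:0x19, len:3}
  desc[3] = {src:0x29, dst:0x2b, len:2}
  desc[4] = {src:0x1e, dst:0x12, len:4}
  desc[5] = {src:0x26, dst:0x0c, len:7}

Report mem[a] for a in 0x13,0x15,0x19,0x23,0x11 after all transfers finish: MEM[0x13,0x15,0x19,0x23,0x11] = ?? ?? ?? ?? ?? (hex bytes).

#0 dst[0x22+4] := {0xb3,0x21,0xae,0xbd}
#1 dst[0x0b+6] := {0x16,0x35,0x58,0x53,0xd2,0xb8}
#2 dst[0x19+3] := {0x04,0x35,0xb3}
#3 dst[0x2b+2] := {0x21,0xae}
#4 dst[0x12+4] := {0xd2,0xb8,0x04,0x35}
#5 dst[0x0c+7] := {0x99,0x11,0xb3,0x21,0xae,0x21,0xae}
query mem[0x13]=0xb8, mem[0x15]=0x35, mem[0x19]=0x04, mem[0x23]=0x21, mem[0x11]=0x21

MEM[0x13,0x15,0x19,0x23,0x11] = b8 35 04 21 21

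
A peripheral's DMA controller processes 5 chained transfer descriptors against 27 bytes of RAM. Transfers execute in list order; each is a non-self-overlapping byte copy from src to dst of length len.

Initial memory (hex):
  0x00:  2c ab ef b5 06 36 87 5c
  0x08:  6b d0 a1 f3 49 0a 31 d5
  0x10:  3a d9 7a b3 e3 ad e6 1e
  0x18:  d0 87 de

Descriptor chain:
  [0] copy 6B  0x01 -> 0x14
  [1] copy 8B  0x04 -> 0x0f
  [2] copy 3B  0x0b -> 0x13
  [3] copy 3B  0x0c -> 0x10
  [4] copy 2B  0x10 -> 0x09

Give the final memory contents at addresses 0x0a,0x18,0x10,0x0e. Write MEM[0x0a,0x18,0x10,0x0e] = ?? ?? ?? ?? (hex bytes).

  after D0: wrote 6B at 0x14 = abefb5063687
  after D1: wrote 8B at 0x0f = 0636875c6bd0a1f3
  after D2: wrote 3B at 0x13 = f3490a
  after D3: wrote 3B at 0x10 = 490a31
  after D4: wrote 2B at 0x09 = 490a
query mem[0x0a]=0x0a, mem[0x18]=0x36, mem[0x10]=0x49, mem[0x0e]=0x31

MEM[0x0a,0x18,0x10,0x0e] = 0a 36 49 31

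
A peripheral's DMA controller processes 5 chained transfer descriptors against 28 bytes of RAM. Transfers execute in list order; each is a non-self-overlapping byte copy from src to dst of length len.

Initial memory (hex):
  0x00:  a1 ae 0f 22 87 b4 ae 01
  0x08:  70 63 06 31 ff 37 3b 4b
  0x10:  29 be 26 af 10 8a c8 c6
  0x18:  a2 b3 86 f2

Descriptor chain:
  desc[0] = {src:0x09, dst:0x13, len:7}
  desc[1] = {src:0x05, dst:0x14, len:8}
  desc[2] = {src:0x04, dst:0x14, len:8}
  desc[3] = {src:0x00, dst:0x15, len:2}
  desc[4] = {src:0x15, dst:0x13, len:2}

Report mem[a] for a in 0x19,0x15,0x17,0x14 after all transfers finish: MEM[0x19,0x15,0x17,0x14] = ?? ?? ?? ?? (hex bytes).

MEM[0x19,0x15,0x17,0x14] = 63 a1 01 ae

  after D0: wrote 7B at 0x13 = 630631ff373b4b
  after D1: wrote 8B at 0x14 = b4ae0170630631ff
  after D2: wrote 8B at 0x14 = 87b4ae0170630631
  after D3: wrote 2B at 0x15 = a1ae
  after D4: wrote 2B at 0x13 = a1ae
query mem[0x19]=0x63, mem[0x15]=0xa1, mem[0x17]=0x01, mem[0x14]=0xae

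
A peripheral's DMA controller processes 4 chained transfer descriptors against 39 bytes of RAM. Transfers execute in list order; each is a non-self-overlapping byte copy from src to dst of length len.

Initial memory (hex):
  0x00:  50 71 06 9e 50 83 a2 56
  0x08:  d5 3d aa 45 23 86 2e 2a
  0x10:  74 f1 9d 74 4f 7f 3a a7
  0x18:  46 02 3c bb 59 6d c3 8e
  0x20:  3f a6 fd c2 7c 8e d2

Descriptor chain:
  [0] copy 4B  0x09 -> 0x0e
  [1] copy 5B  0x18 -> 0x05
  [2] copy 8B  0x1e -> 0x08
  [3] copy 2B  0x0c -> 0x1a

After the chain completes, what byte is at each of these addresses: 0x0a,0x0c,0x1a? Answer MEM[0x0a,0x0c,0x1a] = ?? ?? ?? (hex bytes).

D0: mem[0x0e..0x11] <- [3d aa 45 23]
D1: mem[0x05..0x09] <- [46 02 3c bb 59]
D2: mem[0x08..0x0f] <- [c3 8e 3f a6 fd c2 7c 8e]
D3: mem[0x1a..0x1b] <- [fd c2]
query mem[0x0a]=0x3f, mem[0x0c]=0xfd, mem[0x1a]=0xfd

MEM[0x0a,0x0c,0x1a] = 3f fd fd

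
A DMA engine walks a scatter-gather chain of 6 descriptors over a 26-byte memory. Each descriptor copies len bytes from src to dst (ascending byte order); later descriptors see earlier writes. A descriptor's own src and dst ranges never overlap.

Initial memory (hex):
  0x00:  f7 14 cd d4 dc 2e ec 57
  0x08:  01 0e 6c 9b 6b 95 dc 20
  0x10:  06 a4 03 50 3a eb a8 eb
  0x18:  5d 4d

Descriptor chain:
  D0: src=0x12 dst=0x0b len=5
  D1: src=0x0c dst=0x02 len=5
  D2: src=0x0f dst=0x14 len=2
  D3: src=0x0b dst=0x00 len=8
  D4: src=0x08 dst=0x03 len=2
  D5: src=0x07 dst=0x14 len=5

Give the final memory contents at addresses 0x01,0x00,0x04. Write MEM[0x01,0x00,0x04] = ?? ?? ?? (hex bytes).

#0 dst[0x0b+5] := {0x03,0x50,0x3a,0xeb,0xa8}
#1 dst[0x02+5] := {0x50,0x3a,0xeb,0xa8,0x06}
#2 dst[0x14+2] := {0xa8,0x06}
#3 dst[0x00+8] := {0x03,0x50,0x3a,0xeb,0xa8,0x06,0xa4,0x03}
#4 dst[0x03+2] := {0x01,0x0e}
#5 dst[0x14+5] := {0x03,0x01,0x0e,0x6c,0x03}
query mem[0x01]=0x50, mem[0x00]=0x03, mem[0x04]=0x0e

MEM[0x01,0x00,0x04] = 50 03 0e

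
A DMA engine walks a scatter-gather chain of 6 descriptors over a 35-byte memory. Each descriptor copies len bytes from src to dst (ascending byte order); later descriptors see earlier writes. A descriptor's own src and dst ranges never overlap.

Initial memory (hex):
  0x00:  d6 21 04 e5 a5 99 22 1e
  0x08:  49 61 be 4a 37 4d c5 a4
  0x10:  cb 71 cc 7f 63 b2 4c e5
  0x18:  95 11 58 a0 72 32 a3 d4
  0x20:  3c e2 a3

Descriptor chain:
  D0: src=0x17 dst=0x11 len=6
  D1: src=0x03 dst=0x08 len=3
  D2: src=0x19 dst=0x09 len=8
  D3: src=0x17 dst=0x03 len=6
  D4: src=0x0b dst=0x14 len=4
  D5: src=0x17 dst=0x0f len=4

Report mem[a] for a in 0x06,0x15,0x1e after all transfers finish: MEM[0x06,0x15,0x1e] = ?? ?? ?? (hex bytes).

#0 dst[0x11+6] := {0xe5,0x95,0x11,0x58,0xa0,0x72}
#1 dst[0x08+3] := {0xe5,0xa5,0x99}
#2 dst[0x09+8] := {0x11,0x58,0xa0,0x72,0x32,0xa3,0xd4,0x3c}
#3 dst[0x03+6] := {0xe5,0x95,0x11,0x58,0xa0,0x72}
#4 dst[0x14+4] := {0xa0,0x72,0x32,0xa3}
#5 dst[0x0f+4] := {0xa3,0x95,0x11,0x58}
query mem[0x06]=0x58, mem[0x15]=0x72, mem[0x1e]=0xa3

MEM[0x06,0x15,0x1e] = 58 72 a3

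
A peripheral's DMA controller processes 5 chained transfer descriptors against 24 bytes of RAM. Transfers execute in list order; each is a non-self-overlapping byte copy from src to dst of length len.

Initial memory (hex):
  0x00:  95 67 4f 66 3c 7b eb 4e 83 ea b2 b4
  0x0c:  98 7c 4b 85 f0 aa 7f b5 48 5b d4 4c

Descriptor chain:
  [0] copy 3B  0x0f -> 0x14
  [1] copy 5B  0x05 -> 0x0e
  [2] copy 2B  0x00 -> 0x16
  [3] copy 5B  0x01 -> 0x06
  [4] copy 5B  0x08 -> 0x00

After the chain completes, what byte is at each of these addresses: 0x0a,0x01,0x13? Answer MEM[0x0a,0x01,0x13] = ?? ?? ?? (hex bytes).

MEM[0x0a,0x01,0x13] = 7b 3c b5

[0] 0x0f->0x14 len=3 : 85 f0 aa
[1] 0x05->0x0e len=5 : 7b eb 4e 83 ea
[2] 0x00->0x16 len=2 : 95 67
[3] 0x01->0x06 len=5 : 67 4f 66 3c 7b
[4] 0x08->0x00 len=5 : 66 3c 7b b4 98
query mem[0x0a]=0x7b, mem[0x01]=0x3c, mem[0x13]=0xb5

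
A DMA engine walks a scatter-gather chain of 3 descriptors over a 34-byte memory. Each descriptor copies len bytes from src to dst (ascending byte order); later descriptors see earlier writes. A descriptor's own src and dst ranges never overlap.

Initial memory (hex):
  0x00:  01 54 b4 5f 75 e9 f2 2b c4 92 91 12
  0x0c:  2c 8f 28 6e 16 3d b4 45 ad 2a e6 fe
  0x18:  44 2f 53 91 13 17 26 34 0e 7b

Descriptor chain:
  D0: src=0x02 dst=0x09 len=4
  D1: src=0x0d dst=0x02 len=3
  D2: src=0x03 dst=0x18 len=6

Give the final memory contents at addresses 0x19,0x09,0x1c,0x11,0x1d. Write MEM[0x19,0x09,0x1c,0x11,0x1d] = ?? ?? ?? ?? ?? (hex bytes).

MEM[0x19,0x09,0x1c,0x11,0x1d] = 6e b4 2b 3d c4

  after D0: wrote 4B at 0x09 = b45f75e9
  after D1: wrote 3B at 0x02 = 8f286e
  after D2: wrote 6B at 0x18 = 286ee9f22bc4
query mem[0x19]=0x6e, mem[0x09]=0xb4, mem[0x1c]=0x2b, mem[0x11]=0x3d, mem[0x1d]=0xc4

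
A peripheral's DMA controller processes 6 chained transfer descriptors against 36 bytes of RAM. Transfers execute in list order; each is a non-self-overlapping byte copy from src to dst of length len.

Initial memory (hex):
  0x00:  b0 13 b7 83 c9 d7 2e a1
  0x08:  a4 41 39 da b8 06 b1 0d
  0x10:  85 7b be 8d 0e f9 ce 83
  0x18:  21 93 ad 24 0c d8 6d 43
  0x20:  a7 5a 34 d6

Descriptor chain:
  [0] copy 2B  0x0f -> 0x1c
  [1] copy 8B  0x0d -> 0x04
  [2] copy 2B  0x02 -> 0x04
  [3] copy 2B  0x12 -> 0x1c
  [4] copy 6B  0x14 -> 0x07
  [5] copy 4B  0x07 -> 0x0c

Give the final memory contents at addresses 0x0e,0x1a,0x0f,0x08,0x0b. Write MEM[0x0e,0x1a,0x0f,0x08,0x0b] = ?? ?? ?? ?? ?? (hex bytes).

MEM[0x0e,0x1a,0x0f,0x08,0x0b] = ce ad 83 f9 21

  after D0: wrote 2B at 0x1c = 0d85
  after D1: wrote 8B at 0x04 = 06b10d857bbe8d0e
  after D2: wrote 2B at 0x04 = b783
  after D3: wrote 2B at 0x1c = be8d
  after D4: wrote 6B at 0x07 = 0ef9ce832193
  after D5: wrote 4B at 0x0c = 0ef9ce83
query mem[0x0e]=0xce, mem[0x1a]=0xad, mem[0x0f]=0x83, mem[0x08]=0xf9, mem[0x0b]=0x21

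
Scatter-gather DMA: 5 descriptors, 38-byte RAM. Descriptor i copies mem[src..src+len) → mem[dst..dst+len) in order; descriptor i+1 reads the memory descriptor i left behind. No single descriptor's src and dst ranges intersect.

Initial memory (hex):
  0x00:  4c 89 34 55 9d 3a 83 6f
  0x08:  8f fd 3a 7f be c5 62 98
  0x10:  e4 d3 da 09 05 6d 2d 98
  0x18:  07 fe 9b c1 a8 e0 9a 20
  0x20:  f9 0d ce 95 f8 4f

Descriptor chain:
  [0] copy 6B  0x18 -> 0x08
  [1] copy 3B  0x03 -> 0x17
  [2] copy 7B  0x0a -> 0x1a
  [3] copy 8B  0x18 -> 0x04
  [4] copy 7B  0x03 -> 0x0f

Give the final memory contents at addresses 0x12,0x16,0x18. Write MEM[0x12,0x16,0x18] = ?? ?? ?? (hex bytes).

MEM[0x12,0x16,0x18] = 9b 2d 9d

#0 dst[0x08+6] := {0x07,0xfe,0x9b,0xc1,0xa8,0xe0}
#1 dst[0x17+3] := {0x55,0x9d,0x3a}
#2 dst[0x1a+7] := {0x9b,0xc1,0xa8,0xe0,0x62,0x98,0xe4}
#3 dst[0x04+8] := {0x9d,0x3a,0x9b,0xc1,0xa8,0xe0,0x62,0x98}
#4 dst[0x0f+7] := {0x55,0x9d,0x3a,0x9b,0xc1,0xa8,0xe0}
query mem[0x12]=0x9b, mem[0x16]=0x2d, mem[0x18]=0x9d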